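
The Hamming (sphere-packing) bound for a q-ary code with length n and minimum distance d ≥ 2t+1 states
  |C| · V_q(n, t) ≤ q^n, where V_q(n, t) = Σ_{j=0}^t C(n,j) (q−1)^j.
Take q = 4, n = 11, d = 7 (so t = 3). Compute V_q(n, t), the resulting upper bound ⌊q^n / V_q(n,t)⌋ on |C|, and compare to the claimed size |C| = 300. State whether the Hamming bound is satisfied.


V_q(n, t) = 4984, q^n = 4194304, Hamming bound = 841, |C| = 300 ≤ bound (satisfied).

Step 1: Compute V_q(n, t) = Σ_{j=0}^3 C(n, j) (q−1)^j.
  j = 0: C(11,0)·(3)^0 = 1·1 = 1.
  j = 1: C(11,1)·(3)^1 = 11·3 = 33.
  j = 2: C(11,2)·(3)^2 = 55·9 = 495.
  j = 3: C(11,3)·(3)^3 = 165·27 = 4455.
  V_q(n, t) = 1 + 33 + 495 + 4455 = 4984.
Step 2: q^n = 4^11 = 4194304.
Step 3: Hamming bound ⌊q^n / V_q(n,t)⌋ = ⌊4194304/4984⌋ = 841.
Step 4: Compare |C| = 300 to 841: satisfied.
The claimed |C| lies below the Hamming bound.


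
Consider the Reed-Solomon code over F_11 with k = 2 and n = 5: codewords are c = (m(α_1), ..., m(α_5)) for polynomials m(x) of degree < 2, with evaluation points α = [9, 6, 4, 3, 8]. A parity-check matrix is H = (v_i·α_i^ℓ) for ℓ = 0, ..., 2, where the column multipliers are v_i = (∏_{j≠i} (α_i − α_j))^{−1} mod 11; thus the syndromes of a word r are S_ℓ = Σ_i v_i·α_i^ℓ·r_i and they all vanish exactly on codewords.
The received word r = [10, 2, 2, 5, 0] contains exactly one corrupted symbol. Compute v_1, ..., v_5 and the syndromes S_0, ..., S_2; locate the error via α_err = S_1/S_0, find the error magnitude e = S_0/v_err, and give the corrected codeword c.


S = (5, 9, 3), error at position 3, error magnitude e = 9, c = [10, 2, 4, 5, 0].

Step 1: column multipliers v_i = (∏_{j≠i}(α_i − α_j))^{−1} mod 11.
  i = 1 (α = 9): (9−6)(9−4)(9−3)(9−8) = 3·5·6·1 = 90 ≡ 2, so v_1 = 2^{−1} = 6 (mod 11).
  i = 2 (α = 6): (6−9)(6−4)(6−3)(6−8) = (−3)·2·3·(−2) = 36 ≡ 3, so v_2 = 3^{−1} = 4 (mod 11).
  i = 3 (α = 4): (4−9)(4−6)(4−3)(4−8) = (−5)·(−2)·1·(−4) = −40 ≡ 4, so v_3 = 4^{−1} = 3 (mod 11).
  i = 4 (α = 3): (3−9)(3−6)(3−4)(3−8) = (−6)·(−3)·(−1)·(−5) = 90 ≡ 2, so v_4 = 2^{−1} = 6 (mod 11).
  i = 5 (α = 8): (8−9)(8−6)(8−4)(8−3) = (−1)·2·4·5 = −40 ≡ 4, so v_5 = 4^{−1} = 3 (mod 11).
  v = [6, 4, 3, 6, 3].
Step 2: syndromes of r = [10, 2, 2, 5, 0] (all sums mod 11).
  S_0 = Σ v_i r_i = 6·10 + 4·2 + 3·2 + 6·5 + 3·0 = 104 ≡ 5.
  S_1 = Σ v_i α_i r_i = 6·9·10 + 4·6·2 + 3·4·2 + 6·3·5 + 3·8·0 = 702 ≡ 9.
  α_i^2 mod 11 = [4, 3, 5, 9, 9].
  S_2 = Σ v_i α_i^2 r_i = 6·4·10 + 4·3·2 + 3·5·2 + 6·9·5 + 3·9·0 = 564 ≡ 3.
  S = (5, 9, 3) ≠ 0, so r is not a codeword (an error is present).
Step 3: locate the error. For a single error e at position i, S_ℓ = v_i·e·α_i^ℓ, so α_err = S_1/S_0.
  S_0^{−1} = 5^{−1} = 9 (mod 11), so α_err = 9·9 = 81 ≡ 4 = α_3. Error position i = 3.
  Consistency check: S_2/S_1 = 3·5 = 15 ≡ 4 = α_err ✓ (single-error assumption holds).
Step 4: error magnitude e = S_0/v_3 = S_0·∏_{j≠3}(α_3 − α_j) = 5·4 = 20 ≡ 9 (mod 11).
Step 5: correct position 3: c_3 = r_3 − e = 2 − 9 ≡ 4 (mod 11). Hence c = [10, 2, 4, 5, 0].
  Check: interpolating c through the α_i gives m(x) = 8 + 10·x (degree < 2) with m(α_i) = c_i for every i, so c is indeed a codeword.


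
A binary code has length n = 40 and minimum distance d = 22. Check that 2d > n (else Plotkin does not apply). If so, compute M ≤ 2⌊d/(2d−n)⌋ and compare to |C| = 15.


Plotkin bound M ≤ 10; given |C| = 15 > bound (violated).

Check applicability: 2d = 44, n = 40.
2d − n = 4 > 0, so Plotkin applies.
Compute d/(2d−n) = 22/4 ≈ 5.5000.
⌊d/(2d−n)⌋ = 5.
Plotkin bound: M ≤ 2·5 = 10.
Given |C| = 15, check: VIOLATED.
This |C| is above the Plotkin bound, so no binary code with n = 40, d = 22 and 15 codewords exists.


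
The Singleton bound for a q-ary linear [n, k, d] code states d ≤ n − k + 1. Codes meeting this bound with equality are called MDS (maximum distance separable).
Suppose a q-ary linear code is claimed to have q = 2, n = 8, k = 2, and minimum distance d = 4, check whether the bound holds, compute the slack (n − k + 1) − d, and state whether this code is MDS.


Singleton RHS = n − k + 1 = 7, slack = 3, bound satisfied, not MDS.

Singleton bound: d ≤ n − k + 1.
Here n = 8, k = 2, so n − k + 1 = 7.
Given d = 4, check d ≤ 7: YES.
Slack = (n − k + 1) − d = 3.
The code is NOT MDS (slack = 3 > 0).
Description: the claimed parameters are [8, 2, 4]_2; such a code would be non-MDS.


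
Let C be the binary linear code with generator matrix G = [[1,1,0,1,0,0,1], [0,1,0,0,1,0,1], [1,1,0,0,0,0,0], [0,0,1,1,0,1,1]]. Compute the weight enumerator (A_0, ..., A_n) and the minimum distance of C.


Weight distribution: A_0 = 1, A_2 = 3, A_3 = 4, A_4 = 3, A_5 = 4, A_6 = 1. Minimum distance d = 2.

Enumerate all 2^4 = 16 messages m ∈ F_2^4.
For each, compute codeword c = mG in F_2^7, then tally its weight.
  m = 0000 → c = 0000000, weight = 0.
  m = 1000 → c = 1101001, weight = 4.
  m = 0100 → c = 0100101, weight = 3.
  m = 1100 → c = 1001100, weight = 3.
  m = 0010 → c = 1100000, weight = 2.
  m = 1010 → c = 0001001, weight = 2.
  m = 0110 → c = 1000101, weight = 3.
  m = 1110 → c = 0101100, weight = 3.
  m = 0001 → c = 0011011, weight = 4.
  m = 1001 → c = 1110010, weight = 4.
  m = 0101 → c = 0111110, weight = 5.
  m = 1101 → c = 1010111, weight = 5.
  m = 0011 → c = 1111011, weight = 6.
  m = 1011 → c = 0010010, weight = 2.
  m = 0111 → c = 1011110, weight = 5.
  m = 1111 → c = 0110111, weight = 5.
Tally weights:
  weight 0: 1 codewords.
  weight 2: 3 codewords.
  weight 3: 4 codewords.
  weight 4: 3 codewords.
  weight 5: 4 codewords.
  weight 6: 1 codewords.
Minimum distance d = smallest w > 0 with A_w > 0 = 2.
Sanity: Σ A_w = 16 = 2^4 = 16 ✓.


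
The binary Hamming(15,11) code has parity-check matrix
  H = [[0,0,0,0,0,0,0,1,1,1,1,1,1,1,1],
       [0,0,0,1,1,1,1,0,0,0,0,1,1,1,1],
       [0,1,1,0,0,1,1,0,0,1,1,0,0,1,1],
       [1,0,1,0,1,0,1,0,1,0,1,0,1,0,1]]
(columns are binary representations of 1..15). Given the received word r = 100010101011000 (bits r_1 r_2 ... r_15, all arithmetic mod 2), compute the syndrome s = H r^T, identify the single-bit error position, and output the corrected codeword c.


s = (1, 1, 0, 1)^T, error position = 13, corrected codeword c = 100010101011100

Compute s = H r^T mod 2 one row at a time:
  s_1 = 0 + 1 + 0 + 1 + 1 + 0 + 0 + 0 = 3 ≡ 1 (mod 2).
  s_2 = 0 + 1 + 0 + 1 + 1 + 0 + 0 + 0 = 3 ≡ 1 (mod 2).
  s_3 = 0 + 0 + 0 + 1 + 0 + 1 + 0 + 0 = 2 ≡ 0 (mod 2).
  s_4 = 1 + 0 + 1 + 1 + 1 + 1 + 0 + 0 = 5 ≡ 1 (mod 2).
s = (1, 1, 0, 1)^T — this equals column 13 of H (binary 1101), so error is at position 13.
Correct: flip bit 13 of r = 100010101011000 to get c = 100010101011100.


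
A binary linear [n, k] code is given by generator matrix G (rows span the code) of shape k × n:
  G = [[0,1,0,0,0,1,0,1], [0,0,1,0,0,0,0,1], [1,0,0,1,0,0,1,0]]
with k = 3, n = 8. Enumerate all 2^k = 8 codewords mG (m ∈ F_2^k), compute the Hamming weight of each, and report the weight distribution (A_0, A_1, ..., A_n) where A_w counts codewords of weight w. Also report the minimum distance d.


Weight distribution: A_0 = 1, A_2 = 1, A_3 = 3, A_5 = 1, A_6 = 2. Minimum distance d = 2.

Enumerate all 2^3 = 8 messages m ∈ F_2^3.
For each, compute codeword c = mG in F_2^8, then tally its weight.
  m = 000 → c = 00000000, weight = 0.
  m = 100 → c = 01000101, weight = 3.
  m = 010 → c = 00100001, weight = 2.
  m = 110 → c = 01100100, weight = 3.
  m = 001 → c = 10010010, weight = 3.
  m = 101 → c = 11010111, weight = 6.
  m = 011 → c = 10110011, weight = 5.
  m = 111 → c = 11110110, weight = 6.
Tally weights:
  weight 0: 1 codewords.
  weight 2: 1 codewords.
  weight 3: 3 codewords.
  weight 5: 1 codewords.
  weight 6: 2 codewords.
Minimum distance d = smallest w > 0 with A_w > 0 = 2.
Sanity: Σ A_w = 8 = 2^3 = 8 ✓.


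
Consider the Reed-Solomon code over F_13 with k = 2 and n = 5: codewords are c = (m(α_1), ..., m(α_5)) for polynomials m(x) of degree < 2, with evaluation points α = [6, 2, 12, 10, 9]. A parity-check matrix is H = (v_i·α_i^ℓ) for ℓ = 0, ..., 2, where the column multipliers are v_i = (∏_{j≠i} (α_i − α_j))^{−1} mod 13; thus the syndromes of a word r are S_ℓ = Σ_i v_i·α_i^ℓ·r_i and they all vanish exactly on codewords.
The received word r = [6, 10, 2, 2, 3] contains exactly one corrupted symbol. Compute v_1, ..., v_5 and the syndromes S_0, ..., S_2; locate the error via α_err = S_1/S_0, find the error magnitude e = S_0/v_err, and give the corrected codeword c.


S = (6, 7, 6), error at position 3, error magnitude e = 2, c = [6, 10, 0, 2, 3].

Step 1: column multipliers v_i = (∏_{j≠i}(α_i − α_j))^{−1} mod 13.
  i = 1 (α = 6): (6−2)(6−12)(6−10)(6−9) = 4·(−6)·(−4)·(−3) = −288 ≡ 11, so v_1 = 11^{−1} = 6 (mod 13).
  i = 2 (α = 2): (2−6)(2−12)(2−10)(2−9) = (−4)·(−10)·(−8)·(−7) = 2240 ≡ 4, so v_2 = 4^{−1} = 10 (mod 13).
  i = 3 (α = 12): (12−6)(12−2)(12−10)(12−9) = 6·10·2·3 = 360 ≡ 9, so v_3 = 9^{−1} = 3 (mod 13).
  i = 4 (α = 10): (10−6)(10−2)(10−12)(10−9) = 4·8·(−2)·1 = −64 ≡ 1, so v_4 = 1^{−1} = 1 (mod 13).
  i = 5 (α = 9): (9−6)(9−2)(9−12)(9−10) = 3·7·(−3)·(−1) = 63 ≡ 11, so v_5 = 11^{−1} = 6 (mod 13).
  v = [6, 10, 3, 1, 6].
Step 2: syndromes of r = [6, 10, 2, 2, 3] (all sums mod 13).
  S_0 = Σ v_i r_i = 6·6 + 10·10 + 3·2 + 1·2 + 6·3 = 162 ≡ 6.
  S_1 = Σ v_i α_i r_i = 6·6·6 + 10·2·10 + 3·12·2 + 1·10·2 + 6·9·3 = 670 ≡ 7.
  α_i^2 mod 13 = [10, 4, 1, 9, 3].
  S_2 = Σ v_i α_i^2 r_i = 6·10·6 + 10·4·10 + 3·1·2 + 1·9·2 + 6·3·3 = 838 ≡ 6.
  S = (6, 7, 6) ≠ 0, so r is not a codeword (an error is present).
Step 3: locate the error. For a single error e at position i, S_ℓ = v_i·e·α_i^ℓ, so α_err = S_1/S_0.
  S_0^{−1} = 6^{−1} = 11 (mod 13), so α_err = 7·11 = 77 ≡ 12 = α_3. Error position i = 3.
  Consistency check: S_2/S_1 = 6·2 = 12 ≡ 12 = α_err ✓ (single-error assumption holds).
Step 4: error magnitude e = S_0/v_3 = S_0·∏_{j≠3}(α_3 − α_j) = 6·9 = 54 ≡ 2 (mod 13).
Step 5: correct position 3: c_3 = r_3 − e = 2 − 2 ≡ 0 (mod 13). Hence c = [6, 10, 0, 2, 3].
  Check: interpolating c through the α_i gives m(x) = 12 + 12·x (degree < 2) with m(α_i) = c_i for every i, so c is indeed a codeword.


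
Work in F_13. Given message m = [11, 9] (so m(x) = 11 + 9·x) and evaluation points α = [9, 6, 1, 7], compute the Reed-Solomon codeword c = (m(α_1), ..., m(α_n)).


c = [1, 0, 7, 9]

Message polynomial: m(x) = 11 + 9·x (mod 13).
For each evaluation point α_i, compute m(α_i) mod 13:
  α_1 = 9: Horner steps 9 → 1, so m(9) = 1.
  α_2 = 6: Horner steps 9 → 0, so m(6) = 0.
  α_3 = 1: Horner steps 9 → 7, so m(1) = 7.
  α_4 = 7: Horner steps 9 → 9, so m(7) = 9.
Codeword c = [1, 0, 7, 9] ∈ F_13^4.


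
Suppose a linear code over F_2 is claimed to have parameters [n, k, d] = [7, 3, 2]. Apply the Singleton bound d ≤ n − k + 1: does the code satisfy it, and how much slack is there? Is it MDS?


Singleton RHS = n − k + 1 = 5, slack = 3, bound satisfied, not MDS.

Singleton bound: d ≤ n − k + 1.
Here n = 7, k = 3, so n − k + 1 = 5.
Given d = 2, check d ≤ 5: YES.
Slack = (n − k + 1) − d = 3.
The code is NOT MDS (slack = 3 > 0).
Description: the claimed parameters are [7, 3, 2]_2; such a code would be non-MDS.


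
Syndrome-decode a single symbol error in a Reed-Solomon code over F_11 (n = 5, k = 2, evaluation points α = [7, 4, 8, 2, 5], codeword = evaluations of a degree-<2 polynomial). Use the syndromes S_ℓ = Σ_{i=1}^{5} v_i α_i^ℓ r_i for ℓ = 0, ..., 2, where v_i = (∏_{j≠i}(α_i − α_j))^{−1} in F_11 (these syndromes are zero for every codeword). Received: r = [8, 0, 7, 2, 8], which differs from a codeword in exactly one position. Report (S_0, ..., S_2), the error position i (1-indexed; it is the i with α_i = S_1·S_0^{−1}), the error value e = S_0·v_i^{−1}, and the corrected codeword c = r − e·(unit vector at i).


S = (6, 8, 7), error at position 5, error magnitude e = 9, c = [8, 0, 7, 2, 10].

Step 1: column multipliers v_i = (∏_{j≠i}(α_i − α_j))^{−1} mod 11.
  i = 1 (α = 7): (7−4)(7−8)(7−2)(7−5) = 3·(−1)·5·2 = −30 ≡ 3, so v_1 = 3^{−1} = 4 (mod 11).
  i = 2 (α = 4): (4−7)(4−8)(4−2)(4−5) = (−3)·(−4)·2·(−1) = −24 ≡ 9, so v_2 = 9^{−1} = 5 (mod 11).
  i = 3 (α = 8): (8−7)(8−4)(8−2)(8−5) = 1·4·6·3 = 72 ≡ 6, so v_3 = 6^{−1} = 2 (mod 11).
  i = 4 (α = 2): (2−7)(2−4)(2−8)(2−5) = (−5)·(−2)·(−6)·(−3) = 180 ≡ 4, so v_4 = 4^{−1} = 3 (mod 11).
  i = 5 (α = 5): (5−7)(5−4)(5−8)(5−2) = (−2)·1·(−3)·3 = 18 ≡ 7, so v_5 = 7^{−1} = 8 (mod 11).
  v = [4, 5, 2, 3, 8].
Step 2: syndromes of r = [8, 0, 7, 2, 8] (all sums mod 11).
  S_0 = Σ v_i r_i = 4·8 + 5·0 + 2·7 + 3·2 + 8·8 = 116 ≡ 6.
  S_1 = Σ v_i α_i r_i = 4·7·8 + 5·4·0 + 2·8·7 + 3·2·2 + 8·5·8 = 668 ≡ 8.
  α_i^2 mod 11 = [5, 5, 9, 4, 3].
  S_2 = Σ v_i α_i^2 r_i = 4·5·8 + 5·5·0 + 2·9·7 + 3·4·2 + 8·3·8 = 502 ≡ 7.
  S = (6, 8, 7) ≠ 0, so r is not a codeword (an error is present).
Step 3: locate the error. For a single error e at position i, S_ℓ = v_i·e·α_i^ℓ, so α_err = S_1/S_0.
  S_0^{−1} = 6^{−1} = 2 (mod 11), so α_err = 8·2 = 16 ≡ 5 = α_5. Error position i = 5.
  Consistency check: S_2/S_1 = 7·7 = 49 ≡ 5 = α_err ✓ (single-error assumption holds).
Step 4: error magnitude e = S_0/v_5 = S_0·∏_{j≠5}(α_5 − α_j) = 6·7 = 42 ≡ 9 (mod 11).
Step 5: correct position 5: c_5 = r_5 − e = 8 − 9 ≡ 10 (mod 11). Hence c = [8, 0, 7, 2, 10].
  Check: interpolating c through the α_i gives m(x) = 4 + 10·x (degree < 2) with m(α_i) = c_i for every i, so c is indeed a codeword.


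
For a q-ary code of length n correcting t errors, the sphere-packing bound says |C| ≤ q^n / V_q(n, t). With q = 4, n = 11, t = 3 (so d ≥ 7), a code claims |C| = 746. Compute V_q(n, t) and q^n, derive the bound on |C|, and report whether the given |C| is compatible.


V_q(n, t) = 4984, q^n = 4194304, Hamming bound = 841, |C| = 746 ≤ bound (satisfied).

Step 1: Compute V_q(n, t) = Σ_{j=0}^3 C(n, j) (q−1)^j.
  j = 0: C(11,0)·(3)^0 = 1·1 = 1.
  j = 1: C(11,1)·(3)^1 = 11·3 = 33.
  j = 2: C(11,2)·(3)^2 = 55·9 = 495.
  j = 3: C(11,3)·(3)^3 = 165·27 = 4455.
  V_q(n, t) = 1 + 33 + 495 + 4455 = 4984.
Step 2: q^n = 4^11 = 4194304.
Step 3: Hamming bound ⌊q^n / V_q(n,t)⌋ = ⌊4194304/4984⌋ = 841.
Step 4: Compare |C| = 746 to 841: satisfied.
The claimed |C| lies below the Hamming bound.


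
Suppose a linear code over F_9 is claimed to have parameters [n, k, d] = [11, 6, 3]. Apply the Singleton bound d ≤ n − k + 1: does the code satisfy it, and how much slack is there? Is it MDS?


Singleton RHS = n − k + 1 = 6, slack = 3, bound satisfied, not MDS.

Singleton bound: d ≤ n − k + 1.
Here n = 11, k = 6, so n − k + 1 = 6.
Given d = 3, check d ≤ 6: YES.
Slack = (n − k + 1) − d = 3.
The code is NOT MDS (slack = 3 > 0).
Description: the claimed parameters are [11, 6, 3]_9; such a code would be non-MDS.


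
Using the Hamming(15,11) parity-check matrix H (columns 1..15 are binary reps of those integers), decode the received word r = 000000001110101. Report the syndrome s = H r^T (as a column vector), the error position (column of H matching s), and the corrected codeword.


s = (1, 0, 1, 0)^T, error position = 10, corrected codeword c = 000000001010101

Compute s = H r^T mod 2 one row at a time:
  s_1 = 0 + 1 + 1 + 1 + 0 + 1 + 0 + 1 = 5 ≡ 1 (mod 2).
  s_2 = 0 + 0 + 0 + 0 + 0 + 1 + 0 + 1 = 2 ≡ 0 (mod 2).
  s_3 = 0 + 0 + 0 + 0 + 1 + 1 + 0 + 1 = 3 ≡ 1 (mod 2).
  s_4 = 0 + 0 + 0 + 0 + 1 + 1 + 1 + 1 = 4 ≡ 0 (mod 2).
s = (1, 0, 1, 0)^T — this equals column 10 of H (binary 1010), so error is at position 10.
Correct: flip bit 10 of r = 000000001110101 to get c = 000000001010101.


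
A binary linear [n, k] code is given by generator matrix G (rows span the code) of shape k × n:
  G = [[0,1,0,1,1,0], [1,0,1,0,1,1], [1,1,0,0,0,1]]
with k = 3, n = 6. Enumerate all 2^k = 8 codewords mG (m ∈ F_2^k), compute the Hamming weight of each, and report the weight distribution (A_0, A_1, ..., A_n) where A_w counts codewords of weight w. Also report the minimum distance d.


Weight distribution: A_0 = 1, A_2 = 1, A_3 = 3, A_4 = 2, A_5 = 1. Minimum distance d = 2.

Enumerate all 2^3 = 8 messages m ∈ F_2^3.
For each, compute codeword c = mG in F_2^6, then tally its weight.
  m = 000 → c = 000000, weight = 0.
  m = 100 → c = 010110, weight = 3.
  m = 010 → c = 101011, weight = 4.
  m = 110 → c = 111101, weight = 5.
  m = 001 → c = 110001, weight = 3.
  m = 101 → c = 100111, weight = 4.
  m = 011 → c = 011010, weight = 3.
  m = 111 → c = 001100, weight = 2.
Tally weights:
  weight 0: 1 codewords.
  weight 2: 1 codewords.
  weight 3: 3 codewords.
  weight 4: 2 codewords.
  weight 5: 1 codewords.
Minimum distance d = smallest w > 0 with A_w > 0 = 2.
Sanity: Σ A_w = 8 = 2^3 = 8 ✓.


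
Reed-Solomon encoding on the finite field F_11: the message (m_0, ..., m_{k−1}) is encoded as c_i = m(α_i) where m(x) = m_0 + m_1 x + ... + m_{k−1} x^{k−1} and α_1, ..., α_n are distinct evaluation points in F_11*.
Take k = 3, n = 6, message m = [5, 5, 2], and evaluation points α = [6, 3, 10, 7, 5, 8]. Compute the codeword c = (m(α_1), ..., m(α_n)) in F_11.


c = [8, 5, 2, 6, 3, 8]

Message polynomial: m(x) = 5 + 5·x + 2·x^2 (mod 11).
For each evaluation point α_i, compute m(α_i) mod 11:
  α_1 = 6: Horner steps 2 → 6 → 8, so m(6) = 8.
  α_2 = 3: Horner steps 2 → 0 → 5, so m(3) = 5.
  α_3 = 10: Horner steps 2 → 3 → 2, so m(10) = 2.
  α_4 = 7: Horner steps 2 → 8 → 6, so m(7) = 6.
  α_5 = 5: Horner steps 2 → 4 → 3, so m(5) = 3.
  α_6 = 8: Horner steps 2 → 10 → 8, so m(8) = 8.
Codeword c = [8, 5, 2, 6, 3, 8] ∈ F_11^6.


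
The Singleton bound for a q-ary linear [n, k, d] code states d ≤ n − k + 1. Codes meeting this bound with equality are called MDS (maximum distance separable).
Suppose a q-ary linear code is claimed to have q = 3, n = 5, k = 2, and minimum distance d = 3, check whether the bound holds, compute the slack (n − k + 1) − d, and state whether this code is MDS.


Singleton RHS = n − k + 1 = 4, slack = 1, bound satisfied, not MDS.

Singleton bound: d ≤ n − k + 1.
Here n = 5, k = 2, so n − k + 1 = 4.
Given d = 3, check d ≤ 4: YES.
Slack = (n − k + 1) − d = 1.
The code is NOT MDS (slack = 1 > 0).
Description: the claimed parameters are [5, 2, 3]_3; such a code would be non-MDS.


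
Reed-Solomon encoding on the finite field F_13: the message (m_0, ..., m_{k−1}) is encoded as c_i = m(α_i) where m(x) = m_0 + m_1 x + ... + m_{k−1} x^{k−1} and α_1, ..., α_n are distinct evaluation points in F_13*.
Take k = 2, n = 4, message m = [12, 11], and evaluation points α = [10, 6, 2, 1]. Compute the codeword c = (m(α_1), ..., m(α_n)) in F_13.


c = [5, 0, 8, 10]

Message polynomial: m(x) = 12 + 11·x (mod 13).
For each evaluation point α_i, compute m(α_i) mod 13:
  α_1 = 10: Horner steps 11 → 5, so m(10) = 5.
  α_2 = 6: Horner steps 11 → 0, so m(6) = 0.
  α_3 = 2: Horner steps 11 → 8, so m(2) = 8.
  α_4 = 1: Horner steps 11 → 10, so m(1) = 10.
Codeword c = [5, 0, 8, 10] ∈ F_13^4.


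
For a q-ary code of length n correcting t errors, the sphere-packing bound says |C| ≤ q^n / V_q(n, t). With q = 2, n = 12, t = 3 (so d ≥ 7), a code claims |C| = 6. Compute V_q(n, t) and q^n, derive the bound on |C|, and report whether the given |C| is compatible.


V_q(n, t) = 299, q^n = 4096, Hamming bound = 13, |C| = 6 ≤ bound (satisfied).

Step 1: Compute V_q(n, t) = Σ_{j=0}^3 C(n, j) (q−1)^j.
  j = 0: C(12,0)·(1)^0 = 1·1 = 1.
  j = 1: C(12,1)·(1)^1 = 12·1 = 12.
  j = 2: C(12,2)·(1)^2 = 66·1 = 66.
  j = 3: C(12,3)·(1)^3 = 220·1 = 220.
  V_q(n, t) = 1 + 12 + 66 + 220 = 299.
Step 2: q^n = 2^12 = 4096.
Step 3: Hamming bound ⌊q^n / V_q(n,t)⌋ = ⌊4096/299⌋ = 13.
Step 4: Compare |C| = 6 to 13: satisfied.
The claimed |C| lies below the Hamming bound.


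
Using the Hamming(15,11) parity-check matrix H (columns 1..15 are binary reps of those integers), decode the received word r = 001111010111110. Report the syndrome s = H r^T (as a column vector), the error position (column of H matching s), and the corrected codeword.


s = (0, 0, 1, 0)^T, error position = 2, corrected codeword c = 011111010111110

Compute s = H r^T mod 2 one row at a time:
  s_1 = 1 + 0 + 1 + 1 + 1 + 1 + 1 + 0 = 6 ≡ 0 (mod 2).
  s_2 = 1 + 1 + 1 + 0 + 1 + 1 + 1 + 0 = 6 ≡ 0 (mod 2).
  s_3 = 0 + 1 + 1 + 0 + 1 + 1 + 1 + 0 = 5 ≡ 1 (mod 2).
  s_4 = 0 + 1 + 1 + 0 + 0 + 1 + 1 + 0 = 4 ≡ 0 (mod 2).
s = (0, 0, 1, 0)^T — this equals column 2 of H (binary 0010), so error is at position 2.
Correct: flip bit 2 of r = 001111010111110 to get c = 011111010111110.


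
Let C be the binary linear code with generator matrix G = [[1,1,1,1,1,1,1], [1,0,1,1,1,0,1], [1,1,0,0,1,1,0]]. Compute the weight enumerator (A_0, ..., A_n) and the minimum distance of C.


Weight distribution: A_0 = 1, A_2 = 2, A_3 = 1, A_4 = 1, A_5 = 2, A_7 = 1. Minimum distance d = 2.

Enumerate all 2^3 = 8 messages m ∈ F_2^3.
For each, compute codeword c = mG in F_2^7, then tally its weight.
  m = 000 → c = 0000000, weight = 0.
  m = 100 → c = 1111111, weight = 7.
  m = 010 → c = 1011101, weight = 5.
  m = 110 → c = 0100010, weight = 2.
  m = 001 → c = 1100110, weight = 4.
  m = 101 → c = 0011001, weight = 3.
  m = 011 → c = 0111011, weight = 5.
  m = 111 → c = 1000100, weight = 2.
Tally weights:
  weight 0: 1 codewords.
  weight 2: 2 codewords.
  weight 3: 1 codewords.
  weight 4: 1 codewords.
  weight 5: 2 codewords.
  weight 7: 1 codewords.
Minimum distance d = smallest w > 0 with A_w > 0 = 2.
Sanity: Σ A_w = 8 = 2^3 = 8 ✓.


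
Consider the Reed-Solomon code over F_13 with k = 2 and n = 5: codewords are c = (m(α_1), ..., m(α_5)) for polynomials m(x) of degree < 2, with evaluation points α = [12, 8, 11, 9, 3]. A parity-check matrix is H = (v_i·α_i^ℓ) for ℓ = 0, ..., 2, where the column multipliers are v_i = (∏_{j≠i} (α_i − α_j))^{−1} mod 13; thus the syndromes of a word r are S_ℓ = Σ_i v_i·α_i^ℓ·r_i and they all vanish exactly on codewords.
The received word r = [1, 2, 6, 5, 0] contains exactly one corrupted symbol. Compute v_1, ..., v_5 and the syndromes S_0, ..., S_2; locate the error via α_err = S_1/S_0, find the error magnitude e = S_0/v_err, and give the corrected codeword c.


S = (2, 9, 8), error at position 3, error magnitude e = 8, c = [1, 2, 11, 5, 0].

Step 1: column multipliers v_i = (∏_{j≠i}(α_i − α_j))^{−1} mod 13.
  i = 1 (α = 12): (12−8)(12−11)(12−9)(12−3) = 4·1·3·9 = 108 ≡ 4, so v_1 = 4^{−1} = 10 (mod 13).
  i = 2 (α = 8): (8−12)(8−11)(8−9)(8−3) = (−4)·(−3)·(−1)·5 = −60 ≡ 5, so v_2 = 5^{−1} = 8 (mod 13).
  i = 3 (α = 11): (11−12)(11−8)(11−9)(11−3) = (−1)·3·2·8 = −48 ≡ 4, so v_3 = 4^{−1} = 10 (mod 13).
  i = 4 (α = 9): (9−12)(9−8)(9−11)(9−3) = (−3)·1·(−2)·6 = 36 ≡ 10, so v_4 = 10^{−1} = 4 (mod 13).
  i = 5 (α = 3): (3−12)(3−8)(3−11)(3−9) = (−9)·(−5)·(−8)·(−6) = 2160 ≡ 2, so v_5 = 2^{−1} = 7 (mod 13).
  v = [10, 8, 10, 4, 7].
Step 2: syndromes of r = [1, 2, 6, 5, 0] (all sums mod 13).
  S_0 = Σ v_i r_i = 10·1 + 8·2 + 10·6 + 4·5 + 7·0 = 106 ≡ 2.
  S_1 = Σ v_i α_i r_i = 10·12·1 + 8·8·2 + 10·11·6 + 4·9·5 + 7·3·0 = 1088 ≡ 9.
  α_i^2 mod 13 = [1, 12, 4, 3, 9].
  S_2 = Σ v_i α_i^2 r_i = 10·1·1 + 8·12·2 + 10·4·6 + 4·3·5 + 7·9·0 = 502 ≡ 8.
  S = (2, 9, 8) ≠ 0, so r is not a codeword (an error is present).
Step 3: locate the error. For a single error e at position i, S_ℓ = v_i·e·α_i^ℓ, so α_err = S_1/S_0.
  S_0^{−1} = 2^{−1} = 7 (mod 13), so α_err = 9·7 = 63 ≡ 11 = α_3. Error position i = 3.
  Consistency check: S_2/S_1 = 8·3 = 24 ≡ 11 = α_err ✓ (single-error assumption holds).
Step 4: error magnitude e = S_0/v_3 = S_0·∏_{j≠3}(α_3 − α_j) = 2·4 = 8 ≡ 8 (mod 13).
Step 5: correct position 3: c_3 = r_3 − e = 6 − 8 ≡ 11 (mod 13). Hence c = [1, 2, 11, 5, 0].
  Check: interpolating c through the α_i gives m(x) = 4 + 3·x (degree < 2) with m(α_i) = c_i for every i, so c is indeed a codeword.


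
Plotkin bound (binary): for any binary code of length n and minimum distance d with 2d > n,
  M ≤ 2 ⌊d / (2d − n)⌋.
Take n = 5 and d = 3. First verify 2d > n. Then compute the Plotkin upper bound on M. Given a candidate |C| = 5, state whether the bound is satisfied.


Plotkin bound M ≤ 6; given |C| = 5 ≤ bound (satisfied).

Check applicability: 2d = 6, n = 5.
2d − n = 1 > 0, so Plotkin applies.
Compute d/(2d−n) = 3/1 ≈ 3.0000.
⌊d/(2d−n)⌋ = 3.
Plotkin bound: M ≤ 2·3 = 6.
Given |C| = 5, check: satisfied.
This |C| is below the Plotkin bound.


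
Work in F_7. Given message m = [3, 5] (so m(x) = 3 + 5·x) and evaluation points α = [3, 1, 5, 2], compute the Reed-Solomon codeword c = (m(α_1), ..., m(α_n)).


c = [4, 1, 0, 6]

Message polynomial: m(x) = 3 + 5·x (mod 7).
For each evaluation point α_i, compute m(α_i) mod 7:
  α_1 = 3: Horner steps 5 → 4, so m(3) = 4.
  α_2 = 1: Horner steps 5 → 1, so m(1) = 1.
  α_3 = 5: Horner steps 5 → 0, so m(5) = 0.
  α_4 = 2: Horner steps 5 → 6, so m(2) = 6.
Codeword c = [4, 1, 0, 6] ∈ F_7^4.


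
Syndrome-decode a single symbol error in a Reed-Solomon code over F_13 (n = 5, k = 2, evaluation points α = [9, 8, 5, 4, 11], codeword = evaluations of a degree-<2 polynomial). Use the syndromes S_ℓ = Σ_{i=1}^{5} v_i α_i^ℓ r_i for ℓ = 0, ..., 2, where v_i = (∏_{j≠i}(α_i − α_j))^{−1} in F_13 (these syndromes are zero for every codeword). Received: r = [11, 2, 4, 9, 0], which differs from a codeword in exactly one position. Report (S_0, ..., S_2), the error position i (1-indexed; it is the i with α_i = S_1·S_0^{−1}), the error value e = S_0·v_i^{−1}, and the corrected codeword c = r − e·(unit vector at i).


S = (12, 4, 10), error at position 1, error magnitude e = 1, c = [10, 2, 4, 9, 0].

Step 1: column multipliers v_i = (∏_{j≠i}(α_i − α_j))^{−1} mod 13.
  i = 1 (α = 9): (9−8)(9−5)(9−4)(9−11) = 1·4·5·(−2) = −40 ≡ 12, so v_1 = 12^{−1} = 12 (mod 13).
  i = 2 (α = 8): (8−9)(8−5)(8−4)(8−11) = (−1)·3·4·(−3) = 36 ≡ 10, so v_2 = 10^{−1} = 4 (mod 13).
  i = 3 (α = 5): (5−9)(5−8)(5−4)(5−11) = (−4)·(−3)·1·(−6) = −72 ≡ 6, so v_3 = 6^{−1} = 11 (mod 13).
  i = 4 (α = 4): (4−9)(4−8)(4−5)(4−11) = (−5)·(−4)·(−1)·(−7) = 140 ≡ 10, so v_4 = 10^{−1} = 4 (mod 13).
  i = 5 (α = 11): (11−9)(11−8)(11−5)(11−4) = 2·3·6·7 = 252 ≡ 5, so v_5 = 5^{−1} = 8 (mod 13).
  v = [12, 4, 11, 4, 8].
Step 2: syndromes of r = [11, 2, 4, 9, 0] (all sums mod 13).
  S_0 = Σ v_i r_i = 12·11 + 4·2 + 11·4 + 4·9 + 8·0 = 220 ≡ 12.
  S_1 = Σ v_i α_i r_i = 12·9·11 + 4·8·2 + 11·5·4 + 4·4·9 + 8·11·0 = 1616 ≡ 4.
  α_i^2 mod 13 = [3, 12, 12, 3, 4].
  S_2 = Σ v_i α_i^2 r_i = 12·3·11 + 4·12·2 + 11·12·4 + 4·3·9 + 8·4·0 = 1128 ≡ 10.
  S = (12, 4, 10) ≠ 0, so r is not a codeword (an error is present).
Step 3: locate the error. For a single error e at position i, S_ℓ = v_i·e·α_i^ℓ, so α_err = S_1/S_0.
  S_0^{−1} = 12^{−1} = 12 (mod 13), so α_err = 4·12 = 48 ≡ 9 = α_1. Error position i = 1.
  Consistency check: S_2/S_1 = 10·10 = 100 ≡ 9 = α_err ✓ (single-error assumption holds).
Step 4: error magnitude e = S_0/v_1 = S_0·∏_{j≠1}(α_1 − α_j) = 12·12 = 144 ≡ 1 (mod 13).
Step 5: correct position 1: c_1 = r_1 − e = 11 − 1 ≡ 10 (mod 13). Hence c = [10, 2, 4, 9, 0].
  Check: interpolating c through the α_i gives m(x) = 3 + 8·x (degree < 2) with m(α_i) = c_i for every i, so c is indeed a codeword.


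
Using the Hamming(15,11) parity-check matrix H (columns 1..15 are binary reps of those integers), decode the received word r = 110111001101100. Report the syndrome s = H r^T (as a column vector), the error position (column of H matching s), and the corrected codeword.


s = (0, 1, 1, 0)^T, error position = 6, corrected codeword c = 110110001101100

Compute s = H r^T mod 2 one row at a time:
  s_1 = 0 + 1 + 1 + 0 + 1 + 1 + 0 + 0 = 4 ≡ 0 (mod 2).
  s_2 = 1 + 1 + 1 + 0 + 1 + 1 + 0 + 0 = 5 ≡ 1 (mod 2).
  s_3 = 1 + 0 + 1 + 0 + 1 + 0 + 0 + 0 = 3 ≡ 1 (mod 2).
  s_4 = 1 + 0 + 1 + 0 + 1 + 0 + 1 + 0 = 4 ≡ 0 (mod 2).
s = (0, 1, 1, 0)^T — this equals column 6 of H (binary 0110), so error is at position 6.
Correct: flip bit 6 of r = 110111001101100 to get c = 110110001101100.


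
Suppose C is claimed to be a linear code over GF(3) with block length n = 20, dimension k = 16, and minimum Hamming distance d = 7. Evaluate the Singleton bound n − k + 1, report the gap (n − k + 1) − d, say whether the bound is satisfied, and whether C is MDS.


Singleton RHS = n − k + 1 = 5, slack = -2, bound violated (no such code; not MDS).

Singleton bound: d ≤ n − k + 1.
Here n = 20, k = 16, so n − k + 1 = 5.
Given d = 7, check d ≤ 5: NO.
Slack = (n − k + 1) − d = -2.
The slack is negative: d = 7 exceeds n − k + 1 = 5 by 2, so the Singleton bound is violated and no linear [20, 16, 7]_3 code can exist. In particular it is not MDS (MDS requires d = n − k + 1 exactly).
Description: the claimed parameters are [20, 16, 7]_3; such a code would be impossible (violates the Singleton bound).


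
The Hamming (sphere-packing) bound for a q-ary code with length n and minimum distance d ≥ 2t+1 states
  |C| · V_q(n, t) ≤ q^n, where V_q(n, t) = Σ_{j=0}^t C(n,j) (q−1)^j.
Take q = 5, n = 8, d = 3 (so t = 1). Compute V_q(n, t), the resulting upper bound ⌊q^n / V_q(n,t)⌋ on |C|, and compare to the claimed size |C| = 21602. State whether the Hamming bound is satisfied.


V_q(n, t) = 33, q^n = 390625, Hamming bound = 11837, |C| = 21602 > bound (violated).

Step 1: Compute V_q(n, t) = Σ_{j=0}^1 C(n, j) (q−1)^j.
  j = 0: C(8,0)·(4)^0 = 1·1 = 1.
  j = 1: C(8,1)·(4)^1 = 8·4 = 32.
  V_q(n, t) = 1 + 32 = 33.
Step 2: q^n = 5^8 = 390625.
Step 3: Hamming bound ⌊q^n / V_q(n,t)⌋ = ⌊390625/33⌋ = 11837.
Step 4: Compare |C| = 21602 to 11837: violated.
The claimed |C| lies above the Hamming bound, so no 5-ary code of length 8 with d ≥ 3 can have 21602 codewords.


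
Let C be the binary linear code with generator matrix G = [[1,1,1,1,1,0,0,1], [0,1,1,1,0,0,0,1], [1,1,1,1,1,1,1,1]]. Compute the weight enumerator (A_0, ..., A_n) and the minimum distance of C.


Weight distribution: A_0 = 1, A_2 = 2, A_4 = 2, A_6 = 2, A_8 = 1. Minimum distance d = 2.

Enumerate all 2^3 = 8 messages m ∈ F_2^3.
For each, compute codeword c = mG in F_2^8, then tally its weight.
  m = 000 → c = 00000000, weight = 0.
  m = 100 → c = 11111001, weight = 6.
  m = 010 → c = 01110001, weight = 4.
  m = 110 → c = 10001000, weight = 2.
  m = 001 → c = 11111111, weight = 8.
  m = 101 → c = 00000110, weight = 2.
  m = 011 → c = 10001110, weight = 4.
  m = 111 → c = 01110111, weight = 6.
Tally weights:
  weight 0: 1 codewords.
  weight 2: 2 codewords.
  weight 4: 2 codewords.
  weight 6: 2 codewords.
  weight 8: 1 codewords.
Minimum distance d = smallest w > 0 with A_w > 0 = 2.
Sanity: Σ A_w = 8 = 2^3 = 8 ✓.


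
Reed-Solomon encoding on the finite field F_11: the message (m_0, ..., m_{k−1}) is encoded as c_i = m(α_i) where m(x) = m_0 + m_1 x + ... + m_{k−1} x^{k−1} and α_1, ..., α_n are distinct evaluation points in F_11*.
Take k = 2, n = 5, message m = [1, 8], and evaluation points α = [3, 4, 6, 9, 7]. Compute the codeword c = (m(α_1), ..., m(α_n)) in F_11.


c = [3, 0, 5, 7, 2]

Message polynomial: m(x) = 1 + 8·x (mod 11).
For each evaluation point α_i, compute m(α_i) mod 11:
  α_1 = 3: Horner steps 8 → 3, so m(3) = 3.
  α_2 = 4: Horner steps 8 → 0, so m(4) = 0.
  α_3 = 6: Horner steps 8 → 5, so m(6) = 5.
  α_4 = 9: Horner steps 8 → 7, so m(9) = 7.
  α_5 = 7: Horner steps 8 → 2, so m(7) = 2.
Codeword c = [3, 0, 5, 7, 2] ∈ F_11^5.


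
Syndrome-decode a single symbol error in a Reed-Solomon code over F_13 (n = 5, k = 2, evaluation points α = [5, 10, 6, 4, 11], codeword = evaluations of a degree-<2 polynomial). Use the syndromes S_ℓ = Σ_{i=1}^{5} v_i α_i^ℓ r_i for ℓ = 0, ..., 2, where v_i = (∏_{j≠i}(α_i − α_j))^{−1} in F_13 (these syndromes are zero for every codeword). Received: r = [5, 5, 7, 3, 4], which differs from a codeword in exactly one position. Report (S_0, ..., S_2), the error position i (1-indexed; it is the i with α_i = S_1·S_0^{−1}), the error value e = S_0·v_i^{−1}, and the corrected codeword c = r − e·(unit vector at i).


S = (12, 3, 4), error at position 2, error magnitude e = 3, c = [5, 2, 7, 3, 4].

Step 1: column multipliers v_i = (∏_{j≠i}(α_i − α_j))^{−1} mod 13.
  i = 1 (α = 5): (5−10)(5−6)(5−4)(5−11) = (−5)·(−1)·1·(−6) = −30 ≡ 9, so v_1 = 9^{−1} = 3 (mod 13).
  i = 2 (α = 10): (10−5)(10−6)(10−4)(10−11) = 5·4·6·(−1) = −120 ≡ 10, so v_2 = 10^{−1} = 4 (mod 13).
  i = 3 (α = 6): (6−5)(6−10)(6−4)(6−11) = 1·(−4)·2·(−5) = 40 ≡ 1, so v_3 = 1^{−1} = 1 (mod 13).
  i = 4 (α = 4): (4−5)(4−10)(4−6)(4−11) = (−1)·(−6)·(−2)·(−7) = 84 ≡ 6, so v_4 = 6^{−1} = 11 (mod 13).
  i = 5 (α = 11): (11−5)(11−10)(11−6)(11−4) = 6·1·5·7 = 210 ≡ 2, so v_5 = 2^{−1} = 7 (mod 13).
  v = [3, 4, 1, 11, 7].
Step 2: syndromes of r = [5, 5, 7, 3, 4] (all sums mod 13).
  S_0 = Σ v_i r_i = 3·5 + 4·5 + 1·7 + 11·3 + 7·4 = 103 ≡ 12.
  S_1 = Σ v_i α_i r_i = 3·5·5 + 4·10·5 + 1·6·7 + 11·4·3 + 7·11·4 = 757 ≡ 3.
  α_i^2 mod 13 = [12, 9, 10, 3, 4].
  S_2 = Σ v_i α_i^2 r_i = 3·12·5 + 4·9·5 + 1·10·7 + 11·3·3 + 7·4·4 = 641 ≡ 4.
  S = (12, 3, 4) ≠ 0, so r is not a codeword (an error is present).
Step 3: locate the error. For a single error e at position i, S_ℓ = v_i·e·α_i^ℓ, so α_err = S_1/S_0.
  S_0^{−1} = 12^{−1} = 12 (mod 13), so α_err = 3·12 = 36 ≡ 10 = α_2. Error position i = 2.
  Consistency check: S_2/S_1 = 4·9 = 36 ≡ 10 = α_err ✓ (single-error assumption holds).
Step 4: error magnitude e = S_0/v_2 = S_0·∏_{j≠2}(α_2 − α_j) = 12·10 = 120 ≡ 3 (mod 13).
Step 5: correct position 2: c_2 = r_2 − e = 5 − 3 ≡ 2 (mod 13). Hence c = [5, 2, 7, 3, 4].
  Check: interpolating c through the α_i gives m(x) = 8 + 2·x (degree < 2) with m(α_i) = c_i for every i, so c is indeed a codeword.


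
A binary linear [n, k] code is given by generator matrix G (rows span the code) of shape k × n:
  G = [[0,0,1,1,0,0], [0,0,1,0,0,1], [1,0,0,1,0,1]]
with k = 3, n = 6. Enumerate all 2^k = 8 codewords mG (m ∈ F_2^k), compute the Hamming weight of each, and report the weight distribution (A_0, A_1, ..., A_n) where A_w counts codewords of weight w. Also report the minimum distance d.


Weight distribution: A_0 = 1, A_1 = 1, A_2 = 3, A_3 = 3. Minimum distance d = 1.

Enumerate all 2^3 = 8 messages m ∈ F_2^3.
For each, compute codeword c = mG in F_2^6, then tally its weight.
  m = 000 → c = 000000, weight = 0.
  m = 100 → c = 001100, weight = 2.
  m = 010 → c = 001001, weight = 2.
  m = 110 → c = 000101, weight = 2.
  m = 001 → c = 100101, weight = 3.
  m = 101 → c = 101001, weight = 3.
  m = 011 → c = 101100, weight = 3.
  m = 111 → c = 100000, weight = 1.
Tally weights:
  weight 0: 1 codewords.
  weight 1: 1 codewords.
  weight 2: 3 codewords.
  weight 3: 3 codewords.
Minimum distance d = smallest w > 0 with A_w > 0 = 1.
Sanity: Σ A_w = 8 = 2^3 = 8 ✓.


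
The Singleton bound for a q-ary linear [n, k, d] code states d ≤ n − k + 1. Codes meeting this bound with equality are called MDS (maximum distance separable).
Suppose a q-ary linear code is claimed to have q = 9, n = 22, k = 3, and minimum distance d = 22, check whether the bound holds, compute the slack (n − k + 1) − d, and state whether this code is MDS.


Singleton RHS = n − k + 1 = 20, slack = -2, bound violated (no such code; not MDS).

Singleton bound: d ≤ n − k + 1.
Here n = 22, k = 3, so n − k + 1 = 20.
Given d = 22, check d ≤ 20: NO.
Slack = (n − k + 1) − d = -2.
The slack is negative: d = 22 exceeds n − k + 1 = 20 by 2, so the Singleton bound is violated and no linear [22, 3, 22]_9 code can exist. In particular it is not MDS (MDS requires d = n − k + 1 exactly).
Description: the claimed parameters are [22, 3, 22]_9; such a code would be impossible (violates the Singleton bound).


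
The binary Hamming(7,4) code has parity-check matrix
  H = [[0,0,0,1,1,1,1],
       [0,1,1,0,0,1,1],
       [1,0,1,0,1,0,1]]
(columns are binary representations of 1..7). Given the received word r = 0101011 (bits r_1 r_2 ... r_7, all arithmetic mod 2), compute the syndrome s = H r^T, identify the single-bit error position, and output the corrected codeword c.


s = (1, 1, 1)^T, error position = 7, corrected codeword c = 0101010

Compute s = H r^T mod 2 one row at a time:
  s_1 = 1 + 0 + 1 + 1 = 3 ≡ 1 (mod 2).
  s_2 = 1 + 0 + 1 + 1 = 3 ≡ 1 (mod 2).
  s_3 = 0 + 0 + 0 + 1 = 1 ≡ 1 (mod 2).
s = (1, 1, 1)^T — this equals column 7 of H (binary 111), so error is at position 7.
Correct: flip bit 7 of r = 0101011 to get c = 0101010.


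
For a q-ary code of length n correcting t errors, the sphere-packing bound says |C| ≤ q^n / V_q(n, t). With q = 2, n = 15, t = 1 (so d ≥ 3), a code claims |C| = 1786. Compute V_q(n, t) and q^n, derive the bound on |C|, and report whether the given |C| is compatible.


V_q(n, t) = 16, q^n = 32768, Hamming bound = 2048, |C| = 1786 ≤ bound (satisfied).

Step 1: Compute V_q(n, t) = Σ_{j=0}^1 C(n, j) (q−1)^j.
  j = 0: C(15,0)·(1)^0 = 1·1 = 1.
  j = 1: C(15,1)·(1)^1 = 15·1 = 15.
  V_q(n, t) = 1 + 15 = 16.
Step 2: q^n = 2^15 = 32768.
Step 3: Hamming bound ⌊q^n / V_q(n,t)⌋ = ⌊32768/16⌋ = 2048.
Step 4: Compare |C| = 1786 to 2048: satisfied.
The claimed |C| lies below the Hamming bound.


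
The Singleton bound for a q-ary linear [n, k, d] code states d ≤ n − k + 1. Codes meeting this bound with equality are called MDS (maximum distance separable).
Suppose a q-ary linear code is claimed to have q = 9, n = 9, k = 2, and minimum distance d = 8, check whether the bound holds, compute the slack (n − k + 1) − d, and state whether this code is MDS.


Singleton RHS = n − k + 1 = 8, slack = 0, bound satisfied, MDS.

Singleton bound: d ≤ n − k + 1.
Here n = 9, k = 2, so n − k + 1 = 8.
Given d = 8, check d ≤ 8: YES.
Slack = (n − k + 1) − d = 0.
The code is MDS (slack = 0).
Description: the claimed parameters are [9, 2, 8]_9; such a code would be MDS (meets Singleton bound).


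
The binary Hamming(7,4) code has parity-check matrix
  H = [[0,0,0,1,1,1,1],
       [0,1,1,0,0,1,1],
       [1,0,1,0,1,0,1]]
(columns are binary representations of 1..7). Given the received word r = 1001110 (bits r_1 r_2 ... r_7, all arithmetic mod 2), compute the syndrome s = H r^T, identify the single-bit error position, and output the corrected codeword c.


s = (1, 1, 0)^T, error position = 6, corrected codeword c = 1001100

Compute s = H r^T mod 2 one row at a time:
  s_1 = 1 + 1 + 1 + 0 = 3 ≡ 1 (mod 2).
  s_2 = 0 + 0 + 1 + 0 = 1 ≡ 1 (mod 2).
  s_3 = 1 + 0 + 1 + 0 = 2 ≡ 0 (mod 2).
s = (1, 1, 0)^T — this equals column 6 of H (binary 110), so error is at position 6.
Correct: flip bit 6 of r = 1001110 to get c = 1001100.


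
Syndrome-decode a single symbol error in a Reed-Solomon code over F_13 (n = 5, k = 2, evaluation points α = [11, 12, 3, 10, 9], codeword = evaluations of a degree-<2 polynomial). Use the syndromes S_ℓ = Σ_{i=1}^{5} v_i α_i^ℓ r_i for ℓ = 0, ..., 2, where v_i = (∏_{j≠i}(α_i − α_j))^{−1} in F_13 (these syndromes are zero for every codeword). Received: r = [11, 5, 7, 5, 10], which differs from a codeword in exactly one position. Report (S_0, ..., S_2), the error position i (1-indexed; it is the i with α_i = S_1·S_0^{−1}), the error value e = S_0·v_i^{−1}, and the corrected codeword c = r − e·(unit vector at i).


S = (1, 10, 9), error at position 4, error magnitude e = 1, c = [11, 5, 7, 4, 10].

Step 1: column multipliers v_i = (∏_{j≠i}(α_i − α_j))^{−1} mod 13.
  i = 1 (α = 11): (11−12)(11−3)(11−10)(11−9) = (−1)·8·1·2 = −16 ≡ 10, so v_1 = 10^{−1} = 4 (mod 13).
  i = 2 (α = 12): (12−11)(12−3)(12−10)(12−9) = 1·9·2·3 = 54 ≡ 2, so v_2 = 2^{−1} = 7 (mod 13).
  i = 3 (α = 3): (3−11)(3−12)(3−10)(3−9) = (−8)·(−9)·(−7)·(−6) = 3024 ≡ 8, so v_3 = 8^{−1} = 5 (mod 13).
  i = 4 (α = 10): (10−11)(10−12)(10−3)(10−9) = (−1)·(−2)·7·1 = 14 ≡ 1, so v_4 = 1^{−1} = 1 (mod 13).
  i = 5 (α = 9): (9−11)(9−12)(9−3)(9−10) = (−2)·(−3)·6·(−1) = −36 ≡ 3, so v_5 = 3^{−1} = 9 (mod 13).
  v = [4, 7, 5, 1, 9].
Step 2: syndromes of r = [11, 5, 7, 5, 10] (all sums mod 13).
  S_0 = Σ v_i r_i = 4·11 + 7·5 + 5·7 + 1·5 + 9·10 = 209 ≡ 1.
  S_1 = Σ v_i α_i r_i = 4·11·11 + 7·12·5 + 5·3·7 + 1·10·5 + 9·9·10 = 1869 ≡ 10.
  α_i^2 mod 13 = [4, 1, 9, 9, 3].
  S_2 = Σ v_i α_i^2 r_i = 4·4·11 + 7·1·5 + 5·9·7 + 1·9·5 + 9·3·10 = 841 ≡ 9.
  S = (1, 10, 9) ≠ 0, so r is not a codeword (an error is present).
Step 3: locate the error. For a single error e at position i, S_ℓ = v_i·e·α_i^ℓ, so α_err = S_1/S_0.
  S_0^{−1} = 1^{−1} = 1 (mod 13), so α_err = 10·1 = 10 ≡ 10 = α_4. Error position i = 4.
  Consistency check: S_2/S_1 = 9·4 = 36 ≡ 10 = α_err ✓ (single-error assumption holds).
Step 4: error magnitude e = S_0/v_4 = S_0·∏_{j≠4}(α_4 − α_j) = 1·1 = 1 ≡ 1 (mod 13).
Step 5: correct position 4: c_4 = r_4 − e = 5 − 1 ≡ 4 (mod 13). Hence c = [11, 5, 7, 4, 10].
  Check: interpolating c through the α_i gives m(x) = 12 + 7·x (degree < 2) with m(α_i) = c_i for every i, so c is indeed a codeword.
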